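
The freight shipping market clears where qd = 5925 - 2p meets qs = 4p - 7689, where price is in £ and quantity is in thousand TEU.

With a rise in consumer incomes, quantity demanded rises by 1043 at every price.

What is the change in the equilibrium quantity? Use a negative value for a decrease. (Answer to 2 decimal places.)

Solve the original market: 5925 - 2p = 4p - 7689, hence p = 2269 and q = 1387.
The new curves are qd = 6968 - 2p (demand) and qs = 4p - 7689 (supply).
Clearing the new market: 6968 - 2p = 4p - 7689, so p = 14657/6 ≈ 2442.8333 and q = 6247/3 ≈ 2082.3333.
Δq = 2082.3333 − 1387 = +695.33.

+695.33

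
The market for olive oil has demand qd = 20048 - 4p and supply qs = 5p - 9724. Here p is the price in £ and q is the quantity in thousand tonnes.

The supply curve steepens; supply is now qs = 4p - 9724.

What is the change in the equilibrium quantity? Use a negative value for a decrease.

Initially, 20048 - 4p = 5p - 9724, so 29772 = 9p and p = 3308, q = 6816.
With the change applied: demand qd = 20048 - 4p, supply qs = 4p - 9724.
Clearing the new market: 20048 - 4p = 4p - 9724, so p = 3721.5 and q = 5162.
Δq = 5162 − 6816 = -1654.

-1654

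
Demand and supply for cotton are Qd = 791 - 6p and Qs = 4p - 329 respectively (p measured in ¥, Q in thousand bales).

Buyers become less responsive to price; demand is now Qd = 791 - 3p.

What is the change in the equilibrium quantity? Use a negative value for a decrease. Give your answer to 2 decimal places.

Solve the original market: 791 - 6p = 4p - 329, hence p = 112 and Q = 119.
The shock moves the curves to Qd = 791 - 3p and Qs = 4p - 329.
Equate the new curves: 791 - 3p = 4p - 329, giving 1120 = 7p, p = 160, Q = 311.
ΔQ = 311 − 119 = +192.00.

+192.00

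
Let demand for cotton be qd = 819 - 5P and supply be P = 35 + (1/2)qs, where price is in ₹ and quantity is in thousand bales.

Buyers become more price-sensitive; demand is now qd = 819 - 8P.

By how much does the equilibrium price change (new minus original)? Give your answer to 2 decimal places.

Initially, 819 - 5P = 2P - 70, so 889 = 7P and P = 127, q = 184.
With the change applied: demand qd = 819 - 8P, supply qs = 2P - 70.
Clearing the new market: 819 - 8P = 2P - 70, so P = 88.9 and q = 107.8.
ΔP = 88.9 − 127 = -38.10.

-38.10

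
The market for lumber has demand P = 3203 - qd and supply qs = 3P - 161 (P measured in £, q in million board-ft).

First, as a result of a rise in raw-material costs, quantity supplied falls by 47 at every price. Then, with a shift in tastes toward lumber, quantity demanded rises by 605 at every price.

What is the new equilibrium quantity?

2804

Initially, 3203 - P = 3P - 161, so 3364 = 4P and P = 841, q = 2362.
The shock moves the curves to qd = 3808 - P and qs = 3P - 208.
New equilibrium: 3808 - P = 3P - 208 ⇒ 4016 = 4P ⇒ P = 1004, q = 2804.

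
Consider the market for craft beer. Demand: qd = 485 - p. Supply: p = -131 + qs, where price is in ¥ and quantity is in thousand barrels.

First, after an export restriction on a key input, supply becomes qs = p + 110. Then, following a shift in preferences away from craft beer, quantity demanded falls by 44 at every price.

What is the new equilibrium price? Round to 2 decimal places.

165.50

Before the shock: 485 - p = p + 131 ⇒ 354 = 2p ⇒ p = 177, q = 308.
The new curves are qd = 441 - p (demand) and qs = p + 110 (supply).
Equate the new curves: 441 - p = p + 110, giving 331 = 2p, p = 165.5, q = 275.5.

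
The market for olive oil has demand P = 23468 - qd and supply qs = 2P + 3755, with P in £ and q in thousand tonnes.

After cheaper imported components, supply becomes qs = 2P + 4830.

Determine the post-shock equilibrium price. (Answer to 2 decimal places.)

Before the shock: 23468 - P = 2P + 3755 ⇒ 19713 = 3P ⇒ P = 6571, q = 16897.
The shock moves the curves to qd = 23468 - P and qs = 2P + 4830.
Setting them equal: 23468 - P = 2P + 4830 → 18638 = 3P, so P = 18638/3 ≈ 6212.6667 and q = 51766/3 ≈ 17255.3333.

6212.67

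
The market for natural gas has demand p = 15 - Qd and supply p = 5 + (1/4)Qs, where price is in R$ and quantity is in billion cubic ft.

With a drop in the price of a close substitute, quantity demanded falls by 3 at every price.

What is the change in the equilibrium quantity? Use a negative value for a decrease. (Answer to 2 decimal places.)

Initially, 15 - p = 4p - 20, so 35 = 5p and p = 7, Q = 8.
The new curves are Qd = 12 - p (demand) and Qs = 4p - 20 (supply).
Clearing the new market: 12 - p = 4p - 20, so p = 6.4 and Q = 5.6.
ΔQ = 5.6 − 8 = -2.40.

-2.40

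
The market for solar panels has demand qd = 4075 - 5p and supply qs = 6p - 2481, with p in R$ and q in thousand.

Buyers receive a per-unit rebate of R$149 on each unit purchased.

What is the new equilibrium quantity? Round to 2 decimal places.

1501.36

Before the shock: 4075 - 5p = 6p - 2481 ⇒ 6556 = 11p ⇒ p = 596, q = 1095.
Since buyers' out-of-pocket price is the market price minus the rebate, the effective demand curve becomes qd = 4820 - 5p.
Setting them equal: 4820 - 5p = 6p - 2481 → 7301 = 11p, so p = 7301/11 ≈ 663.7273 and q = 16515/11 ≈ 1501.3636.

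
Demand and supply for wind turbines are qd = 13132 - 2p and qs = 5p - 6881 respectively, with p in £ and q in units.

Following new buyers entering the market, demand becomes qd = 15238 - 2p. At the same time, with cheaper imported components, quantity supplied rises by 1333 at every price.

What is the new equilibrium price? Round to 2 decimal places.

Solve the original market: 13132 - 2p = 5p - 6881, hence p = 2859 and q = 7414.
The shock moves the curves to qd = 15238 - 2p and qs = 5p - 5548.
Setting them equal: 15238 - 2p = 5p - 5548 → 20786 = 7p, so p = 20786/7 ≈ 2969.4286 and q = 65094/7 ≈ 9299.1429.

2969.43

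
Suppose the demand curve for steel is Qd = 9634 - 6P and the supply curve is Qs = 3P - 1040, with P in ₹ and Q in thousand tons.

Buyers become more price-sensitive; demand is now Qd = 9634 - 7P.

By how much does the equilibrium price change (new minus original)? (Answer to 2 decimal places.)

Solve the original market: 9634 - 6P = 3P - 1040, hence P = 1186 and Q = 2518.
With the change applied: demand Qd = 9634 - 7P, supply Qs = 3P - 1040.
Setting them equal: 9634 - 7P = 3P - 1040 → 10674 = 10P, so P = 1067.4 and Q = 2162.2.
ΔP = 1067.4 − 1186 = -118.60.

-118.60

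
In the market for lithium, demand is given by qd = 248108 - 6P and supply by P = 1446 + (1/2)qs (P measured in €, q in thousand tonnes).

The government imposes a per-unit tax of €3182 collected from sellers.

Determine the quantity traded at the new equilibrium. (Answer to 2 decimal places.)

Initially, 248108 - 6P = 2P - 2892, so 251000 = 8P and P = 31375, q = 59858.
Since sellers keep the price net of the tax, the effective supply curve becomes qs = 2P - 9256.
Clearing the new market: 248108 - 6P = 2P - 9256, so P = 32170.5 and q = 55085.

55085.00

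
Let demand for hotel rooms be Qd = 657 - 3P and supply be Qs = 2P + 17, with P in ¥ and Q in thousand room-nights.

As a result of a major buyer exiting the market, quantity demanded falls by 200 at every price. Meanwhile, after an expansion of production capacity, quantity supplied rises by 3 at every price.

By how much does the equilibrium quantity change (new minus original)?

Solve the original market: 657 - 3P = 2P + 17, hence P = 128 and Q = 273.
After the shift, demand is Qd = 457 - 3P and supply is Qs = 2P + 20.
New equilibrium: 457 - 3P = 2P + 20 ⇒ 437 = 5P ⇒ P = 87.4, Q = 194.8.
ΔQ = 194.8 − 273 = -78.2.

-78.2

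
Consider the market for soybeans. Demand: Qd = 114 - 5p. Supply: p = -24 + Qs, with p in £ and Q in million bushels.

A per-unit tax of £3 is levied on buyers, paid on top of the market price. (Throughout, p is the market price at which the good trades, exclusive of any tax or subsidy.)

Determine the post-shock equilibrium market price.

12.5

Before the shock: 114 - 5p = p + 24 ⇒ 90 = 6p ⇒ p = 15, Q = 39.
Since buyers pay the price plus the tax, the effective demand curve becomes Qd = 99 - 5p.
Clearing the new market: 99 - 5p = p + 24, so p = 12.5 and Q = 36.5.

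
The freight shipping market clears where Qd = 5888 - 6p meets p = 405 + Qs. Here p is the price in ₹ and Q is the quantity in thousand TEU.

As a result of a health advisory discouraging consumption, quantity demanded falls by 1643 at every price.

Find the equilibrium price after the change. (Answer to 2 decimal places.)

664.29

Initially, 5888 - 6p = p - 405, so 6293 = 7p and p = 899, Q = 494.
The shock moves the curves to Qd = 4245 - 6p and Qs = p - 405.
New equilibrium: 4245 - 6p = p - 405 ⇒ 4650 = 7p ⇒ p = 4650/7 ≈ 664.2857, Q = 1815/7 ≈ 259.2857.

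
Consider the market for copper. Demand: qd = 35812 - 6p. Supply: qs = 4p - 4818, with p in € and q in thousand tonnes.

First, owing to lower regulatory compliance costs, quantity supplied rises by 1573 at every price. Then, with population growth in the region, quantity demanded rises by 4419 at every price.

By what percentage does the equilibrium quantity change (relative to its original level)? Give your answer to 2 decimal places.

Original equilibrium: 35812 - 6p = 4p - 4818 gives 40630 = 10p, so p = 4063 and q = 11434.
After the shift, demand is qd = 40231 - 6p and supply is qs = 4p - 3245.
Clearing the new market: 40231 - 6p = 4p - 3245, so p = 4347.6 and q = 14145.4.
%Δq = (14145.4 − 11434) / 11434 × 100 = +23.71%.

+23.71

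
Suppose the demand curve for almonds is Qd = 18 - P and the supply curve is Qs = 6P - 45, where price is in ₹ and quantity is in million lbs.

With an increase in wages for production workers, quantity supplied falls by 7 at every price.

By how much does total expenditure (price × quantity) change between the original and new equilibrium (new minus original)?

-1

Solve the original market: 18 - P = 6P - 45, hence P = 9 and Q = 9.
With the change applied: demand Qd = 18 - P, supply Qs = 6P - 52.
Setting them equal: 18 - P = 6P - 52 → 70 = 7P, so P = 10 and Q = 8.
Expenditure moves from 9×9 = 81 to 10×8 = 80; change = -1.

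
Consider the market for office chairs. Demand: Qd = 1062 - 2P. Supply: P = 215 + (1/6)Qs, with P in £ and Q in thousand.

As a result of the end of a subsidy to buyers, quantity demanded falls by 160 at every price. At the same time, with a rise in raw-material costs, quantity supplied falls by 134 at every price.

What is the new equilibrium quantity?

Initially, 1062 - 2P = 6P - 1290, so 2352 = 8P and P = 294, Q = 474.
With the change applied: demand Qd = 902 - 2P, supply Qs = 6P - 1424.
Setting them equal: 902 - 2P = 6P - 1424 → 2326 = 8P, so P = 290.75 and Q = 320.5.

320.5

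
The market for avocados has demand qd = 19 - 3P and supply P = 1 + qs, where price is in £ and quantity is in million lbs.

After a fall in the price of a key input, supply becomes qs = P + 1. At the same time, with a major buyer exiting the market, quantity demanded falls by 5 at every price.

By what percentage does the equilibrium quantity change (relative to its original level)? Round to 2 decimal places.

Solve the original market: 19 - 3P = P - 1, hence P = 5 and q = 4.
After the shift, demand is qd = 14 - 3P and supply is qs = P + 1.
Setting them equal: 14 - 3P = P + 1 → 13 = 4P, so P = 3.25 and q = 4.25.
%Δq = (4.25 − 4) / 4 × 100 = +6.25%.

+6.25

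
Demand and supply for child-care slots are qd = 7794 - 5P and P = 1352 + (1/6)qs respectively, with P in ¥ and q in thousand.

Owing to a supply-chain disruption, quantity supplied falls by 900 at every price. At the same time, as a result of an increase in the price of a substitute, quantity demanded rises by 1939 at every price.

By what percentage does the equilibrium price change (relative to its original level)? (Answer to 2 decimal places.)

Solve the original market: 7794 - 5P = 6P - 8112, hence P = 1446 and q = 564.
With the change applied: demand qd = 9733 - 5P, supply qs = 6P - 9012.
New equilibrium: 9733 - 5P = 6P - 9012 ⇒ 18745 = 11P ⇒ P = 18745/11 ≈ 1704.0909, q = 13338/11 ≈ 1212.5455.
%ΔP = (1704.0909 − 1446) / 1446 × 100 = +17.85%.

+17.85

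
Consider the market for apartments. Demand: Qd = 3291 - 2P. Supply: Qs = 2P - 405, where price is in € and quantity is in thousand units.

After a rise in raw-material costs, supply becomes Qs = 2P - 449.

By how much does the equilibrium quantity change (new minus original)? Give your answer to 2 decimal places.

Initially, 3291 - 2P = 2P - 405, so 3696 = 4P and P = 924, Q = 1443.
After the shift, demand is Qd = 3291 - 2P and supply is Qs = 2P - 449.
New equilibrium: 3291 - 2P = 2P - 449 ⇒ 3740 = 4P ⇒ P = 935, Q = 1421.
ΔQ = 1421 − 1443 = -22.00.

-22.00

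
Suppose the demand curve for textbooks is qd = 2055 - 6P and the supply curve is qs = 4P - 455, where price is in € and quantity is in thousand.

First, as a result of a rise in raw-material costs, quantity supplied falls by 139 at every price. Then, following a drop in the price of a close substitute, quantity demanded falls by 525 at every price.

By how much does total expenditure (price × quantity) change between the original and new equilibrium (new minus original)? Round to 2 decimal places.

Original equilibrium: 2055 - 6P = 4P - 455 gives 2510 = 10P, so P = 251 and q = 549.
With the change applied: demand qd = 1530 - 6P, supply qs = 4P - 594.
Setting them equal: 1530 - 6P = 4P - 594 → 2124 = 10P, so P = 212.4 and q = 255.6.
Expenditure moves from 251×549 = 137799 to 212.4×255.6 = 54289.44; change = -83509.56.

-83509.56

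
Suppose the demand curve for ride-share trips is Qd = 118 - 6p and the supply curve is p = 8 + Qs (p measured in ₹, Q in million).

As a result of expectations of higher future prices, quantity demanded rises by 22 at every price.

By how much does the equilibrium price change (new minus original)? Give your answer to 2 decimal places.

Before the shock: 118 - 6p = p - 8 ⇒ 126 = 7p ⇒ p = 18, Q = 10.
After the shift, demand is Qd = 140 - 6p and supply is Qs = p - 8.
New equilibrium: 140 - 6p = p - 8 ⇒ 148 = 7p ⇒ p = 148/7 ≈ 21.1429, Q = 92/7 ≈ 13.1429.
Δp = 21.1429 − 18 = +3.14.

+3.14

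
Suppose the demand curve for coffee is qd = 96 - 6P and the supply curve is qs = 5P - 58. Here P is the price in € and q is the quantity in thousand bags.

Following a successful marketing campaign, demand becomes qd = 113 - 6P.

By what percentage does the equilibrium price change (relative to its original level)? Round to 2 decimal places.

Before the shock: 96 - 6P = 5P - 58 ⇒ 154 = 11P ⇒ P = 14, q = 12.
The shock moves the curves to qd = 113 - 6P and qs = 5P - 58.
Setting them equal: 113 - 6P = 5P - 58 → 171 = 11P, so P = 171/11 ≈ 15.5455 and q = 217/11 ≈ 19.7273.
%ΔP = (15.5455 − 14) / 14 × 100 = +11.04%.

+11.04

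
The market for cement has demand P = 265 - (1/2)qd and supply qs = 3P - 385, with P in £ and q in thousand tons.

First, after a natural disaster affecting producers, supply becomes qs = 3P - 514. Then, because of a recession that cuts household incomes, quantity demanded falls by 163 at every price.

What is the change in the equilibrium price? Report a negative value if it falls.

Solve the original market: 530 - 2P = 3P - 385, hence P = 183 and q = 164.
The new curves are qd = 367 - 2P (demand) and qs = 3P - 514 (supply).
New equilibrium: 367 - 2P = 3P - 514 ⇒ 881 = 5P ⇒ P = 176.2, q = 14.6.
ΔP = 176.2 − 183 = -6.8.

-6.8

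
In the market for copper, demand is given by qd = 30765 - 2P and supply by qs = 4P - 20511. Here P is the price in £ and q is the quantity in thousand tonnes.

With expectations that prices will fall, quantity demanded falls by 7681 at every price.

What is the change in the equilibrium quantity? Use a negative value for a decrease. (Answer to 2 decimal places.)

-5120.67

Original equilibrium: 30765 - 2P = 4P - 20511 gives 51276 = 6P, so P = 8546 and q = 13673.
With the change applied: demand qd = 23084 - 2P, supply qs = 4P - 20511.
Setting them equal: 23084 - 2P = 4P - 20511 → 43595 = 6P, so P = 43595/6 ≈ 7265.8333 and q = 25657/3 ≈ 8552.3333.
Δq = 8552.3333 − 13673 = -5120.67.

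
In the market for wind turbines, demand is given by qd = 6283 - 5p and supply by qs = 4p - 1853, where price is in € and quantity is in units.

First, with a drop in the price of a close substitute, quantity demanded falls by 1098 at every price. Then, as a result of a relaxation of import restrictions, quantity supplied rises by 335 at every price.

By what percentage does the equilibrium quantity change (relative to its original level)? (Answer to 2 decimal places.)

-17.12

Solve the original market: 6283 - 5p = 4p - 1853, hence p = 904 and q = 1763.
With the change applied: demand qd = 5185 - 5p, supply qs = 4p - 1518.
Clearing the new market: 5185 - 5p = 4p - 1518, so p = 6703/9 ≈ 744.7778 and q = 13150/9 ≈ 1461.1111.
%Δq = (1461.1111 − 1763) / 1763 × 100 = -17.12%.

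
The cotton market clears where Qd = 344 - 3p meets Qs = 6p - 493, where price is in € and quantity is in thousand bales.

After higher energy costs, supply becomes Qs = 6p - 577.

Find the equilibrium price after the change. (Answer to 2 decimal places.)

102.33

Initially, 344 - 3p = 6p - 493, so 837 = 9p and p = 93, Q = 65.
With the change applied: demand Qd = 344 - 3p, supply Qs = 6p - 577.
Clearing the new market: 344 - 3p = 6p - 577, so p = 307/3 ≈ 102.3333 and Q = 37.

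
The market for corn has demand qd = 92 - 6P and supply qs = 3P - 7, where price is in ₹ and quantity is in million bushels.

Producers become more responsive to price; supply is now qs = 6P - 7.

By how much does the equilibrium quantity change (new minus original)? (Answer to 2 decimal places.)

+16.50

Initially, 92 - 6P = 3P - 7, so 99 = 9P and P = 11, q = 26.
The shock moves the curves to qd = 92 - 6P and qs = 6P - 7.
Setting them equal: 92 - 6P = 6P - 7 → 99 = 12P, so P = 8.25 and q = 42.5.
Δq = 42.5 − 26 = +16.50.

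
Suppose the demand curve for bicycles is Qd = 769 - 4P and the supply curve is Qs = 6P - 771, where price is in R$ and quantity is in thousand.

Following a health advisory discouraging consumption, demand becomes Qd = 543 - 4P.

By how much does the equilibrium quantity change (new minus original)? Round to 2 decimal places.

Solve the original market: 769 - 4P = 6P - 771, hence P = 154 and Q = 153.
The shock moves the curves to Qd = 543 - 4P and Qs = 6P - 771.
Clearing the new market: 543 - 4P = 6P - 771, so P = 131.4 and Q = 17.4.
ΔQ = 17.4 − 153 = -135.60.

-135.60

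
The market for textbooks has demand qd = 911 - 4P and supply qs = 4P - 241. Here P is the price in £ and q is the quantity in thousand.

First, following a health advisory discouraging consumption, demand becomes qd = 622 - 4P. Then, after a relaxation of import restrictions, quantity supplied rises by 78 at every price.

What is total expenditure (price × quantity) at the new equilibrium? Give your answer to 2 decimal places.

Initially, 911 - 4P = 4P - 241, so 1152 = 8P and P = 144, q = 335.
With the change applied: demand qd = 622 - 4P, supply qs = 4P - 163.
Equate the new curves: 622 - 4P = 4P - 163, giving 785 = 8P, P = 98.125, q = 229.5.
New expenditure = 98.125 × 229.5 = 22519.69.

22519.69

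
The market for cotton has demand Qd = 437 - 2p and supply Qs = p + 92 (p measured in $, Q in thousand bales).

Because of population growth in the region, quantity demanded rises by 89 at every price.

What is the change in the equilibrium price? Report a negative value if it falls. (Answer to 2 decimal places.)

Initially, 437 - 2p = p + 92, so 345 = 3p and p = 115, Q = 207.
After the shift, demand is Qd = 526 - 2p and supply is Qs = p + 92.
Clearing the new market: 526 - 2p = p + 92, so p = 434/3 ≈ 144.6667 and Q = 710/3 ≈ 236.6667.
Δp = 144.6667 − 115 = +29.67.

+29.67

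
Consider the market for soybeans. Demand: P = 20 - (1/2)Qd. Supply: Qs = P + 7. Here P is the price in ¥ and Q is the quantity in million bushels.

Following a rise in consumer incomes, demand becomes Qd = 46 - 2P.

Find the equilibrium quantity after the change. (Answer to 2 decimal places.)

Before the shock: 40 - 2P = P + 7 ⇒ 33 = 3P ⇒ P = 11, Q = 18.
The new curves are Qd = 46 - 2P (demand) and Qs = P + 7 (supply).
Clearing the new market: 46 - 2P = P + 7, so P = 13 and Q = 20.

20.00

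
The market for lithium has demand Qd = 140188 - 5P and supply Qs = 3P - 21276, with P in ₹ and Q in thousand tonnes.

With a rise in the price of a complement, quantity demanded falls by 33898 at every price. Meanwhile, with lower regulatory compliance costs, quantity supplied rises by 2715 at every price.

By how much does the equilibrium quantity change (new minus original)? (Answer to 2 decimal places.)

-11014.88

Solve the original market: 140188 - 5P = 3P - 21276, hence P = 20183 and Q = 39273.
With the change applied: demand Qd = 106290 - 5P, supply Qs = 3P - 18561.
Equate the new curves: 106290 - 5P = 3P - 18561, giving 124851 = 8P, P = 15606.375, Q = 28258.125.
ΔQ = 28258.125 − 39273 = -11014.88.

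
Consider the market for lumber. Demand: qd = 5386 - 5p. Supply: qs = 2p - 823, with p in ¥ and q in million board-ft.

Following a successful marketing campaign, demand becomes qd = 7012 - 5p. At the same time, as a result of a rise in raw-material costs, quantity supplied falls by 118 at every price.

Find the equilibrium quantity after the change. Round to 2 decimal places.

1331.29

Solve the original market: 5386 - 5p = 2p - 823, hence p = 887 and q = 951.
After the shift, demand is qd = 7012 - 5p and supply is qs = 2p - 941.
Equate the new curves: 7012 - 5p = 2p - 941, giving 7953 = 7p, p = 7953/7 ≈ 1136.1429, q = 9319/7 ≈ 1331.2857.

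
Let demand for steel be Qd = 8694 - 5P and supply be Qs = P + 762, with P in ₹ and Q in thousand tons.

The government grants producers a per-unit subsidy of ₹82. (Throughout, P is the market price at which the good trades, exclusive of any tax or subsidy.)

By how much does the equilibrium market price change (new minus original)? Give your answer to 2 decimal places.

-13.67

Original equilibrium: 8694 - 5P = P + 762 gives 7932 = 6P, so P = 1322 and Q = 2084.
Since sellers receive the price plus the subsidy, the effective supply curve becomes Qs = P + 844.
Setting them equal: 8694 - 5P = P + 844 → 7850 = 6P, so P = 3925/3 ≈ 1308.3333 and Q = 6457/3 ≈ 2152.3333.
ΔP = 1308.3333 − 1322 = -13.67.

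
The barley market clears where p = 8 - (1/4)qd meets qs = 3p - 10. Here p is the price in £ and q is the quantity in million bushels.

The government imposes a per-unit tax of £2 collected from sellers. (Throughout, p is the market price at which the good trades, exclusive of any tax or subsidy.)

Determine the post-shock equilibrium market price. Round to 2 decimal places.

6.86

Initially, 32 - 4p = 3p - 10, so 42 = 7p and p = 6, q = 8.
Since sellers keep the price net of the tax, the effective supply curve becomes qs = 3p - 16.
Setting them equal: 32 - 4p = 3p - 16 → 48 = 7p, so p = 48/7 ≈ 6.8571 and q = 32/7 ≈ 4.5714.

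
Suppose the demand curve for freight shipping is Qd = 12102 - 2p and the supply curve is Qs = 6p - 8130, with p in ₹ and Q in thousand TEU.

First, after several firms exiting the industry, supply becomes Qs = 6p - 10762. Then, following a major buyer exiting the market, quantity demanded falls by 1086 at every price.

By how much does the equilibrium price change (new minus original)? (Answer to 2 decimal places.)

Original equilibrium: 12102 - 2p = 6p - 8130 gives 20232 = 8p, so p = 2529 and Q = 7044.
After the shift, demand is Qd = 11016 - 2p and supply is Qs = 6p - 10762.
Clearing the new market: 11016 - 2p = 6p - 10762, so p = 2722.25 and Q = 5571.5.
Δp = 2722.25 − 2529 = +193.25.

+193.25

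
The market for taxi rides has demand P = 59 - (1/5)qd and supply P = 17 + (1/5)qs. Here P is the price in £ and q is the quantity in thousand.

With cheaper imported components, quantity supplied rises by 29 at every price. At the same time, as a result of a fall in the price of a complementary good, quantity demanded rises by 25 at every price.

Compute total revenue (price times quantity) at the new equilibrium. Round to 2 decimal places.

Solve the original market: 295 - 5P = 5P - 85, hence P = 38 and q = 105.
The shock moves the curves to qd = 320 - 5P and qs = 5P - 56.
Setting them equal: 320 - 5P = 5P - 56 → 376 = 10P, so P = 37.6 and q = 132.
New expenditure = 37.6 × 132 = 4963.20.

4963.20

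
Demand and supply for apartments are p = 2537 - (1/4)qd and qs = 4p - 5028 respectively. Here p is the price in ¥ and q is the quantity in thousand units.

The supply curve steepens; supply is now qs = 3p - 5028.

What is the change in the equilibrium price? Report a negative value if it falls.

Original equilibrium: 10148 - 4p = 4p - 5028 gives 15176 = 8p, so p = 1897 and q = 2560.
After the shift, demand is qd = 10148 - 4p and supply is qs = 3p - 5028.
Setting them equal: 10148 - 4p = 3p - 5028 → 15176 = 7p, so p = 2168 and q = 1476.
Δp = 2168 − 1897 = +271.

+271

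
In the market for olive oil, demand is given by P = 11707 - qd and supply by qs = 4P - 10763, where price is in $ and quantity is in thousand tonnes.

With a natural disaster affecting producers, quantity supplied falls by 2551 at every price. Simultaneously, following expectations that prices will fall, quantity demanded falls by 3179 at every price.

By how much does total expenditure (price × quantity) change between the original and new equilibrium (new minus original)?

Solve the original market: 11707 - P = 4P - 10763, hence P = 4494 and q = 7213.
The shock moves the curves to qd = 8528 - P and qs = 4P - 13314.
Setting them equal: 8528 - P = 4P - 13314 → 21842 = 5P, so P = 4368.4 and q = 4159.6.
Expenditure moves from 4494×7213 = 32415222 to 4368.4×4159.6 = 18170796.64; change = -14244425.36.

-14244425.36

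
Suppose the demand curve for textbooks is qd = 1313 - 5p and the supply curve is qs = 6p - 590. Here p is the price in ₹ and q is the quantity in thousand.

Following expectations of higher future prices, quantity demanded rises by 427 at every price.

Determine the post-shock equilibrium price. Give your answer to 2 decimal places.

Solve the original market: 1313 - 5p = 6p - 590, hence p = 173 and q = 448.
The shock moves the curves to qd = 1740 - 5p and qs = 6p - 590.
Equate the new curves: 1740 - 5p = 6p - 590, giving 2330 = 11p, p = 2330/11 ≈ 211.8182, q = 7490/11 ≈ 680.9091.

211.82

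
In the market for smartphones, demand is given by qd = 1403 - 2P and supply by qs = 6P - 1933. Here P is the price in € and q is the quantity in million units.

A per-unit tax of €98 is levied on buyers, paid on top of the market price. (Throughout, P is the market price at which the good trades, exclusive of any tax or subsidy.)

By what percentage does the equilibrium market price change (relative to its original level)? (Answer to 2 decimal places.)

-5.88

Solve the original market: 1403 - 2P = 6P - 1933, hence P = 417 and q = 569.
Since buyers pay the price plus the tax, the effective demand curve becomes qd = 1207 - 2P.
Clearing the new market: 1207 - 2P = 6P - 1933, so P = 392.5 and q = 422.
%ΔP = (392.5 − 417) / 417 × 100 = -5.88%.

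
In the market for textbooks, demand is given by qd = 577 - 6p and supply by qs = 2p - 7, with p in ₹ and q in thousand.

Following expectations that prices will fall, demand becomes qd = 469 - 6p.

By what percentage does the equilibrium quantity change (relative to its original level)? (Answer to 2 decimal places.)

-19.42

Original equilibrium: 577 - 6p = 2p - 7 gives 584 = 8p, so p = 73 and q = 139.
After the shift, demand is qd = 469 - 6p and supply is qs = 2p - 7.
Clearing the new market: 469 - 6p = 2p - 7, so p = 59.5 and q = 112.
%Δq = (112 − 139) / 139 × 100 = -19.42%.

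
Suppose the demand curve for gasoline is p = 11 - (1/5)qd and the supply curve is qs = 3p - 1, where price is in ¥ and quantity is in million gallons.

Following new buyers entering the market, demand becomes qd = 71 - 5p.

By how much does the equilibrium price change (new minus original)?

+2

Original equilibrium: 55 - 5p = 3p - 1 gives 56 = 8p, so p = 7 and q = 20.
The new curves are qd = 71 - 5p (demand) and qs = 3p - 1 (supply).
Clearing the new market: 71 - 5p = 3p - 1, so p = 9 and q = 26.
Δp = 9 − 7 = +2.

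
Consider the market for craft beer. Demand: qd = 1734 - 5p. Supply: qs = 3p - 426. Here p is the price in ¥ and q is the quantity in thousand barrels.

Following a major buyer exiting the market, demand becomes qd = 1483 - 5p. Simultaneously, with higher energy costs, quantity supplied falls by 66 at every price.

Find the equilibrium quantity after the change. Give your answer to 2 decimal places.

248.63

Solve the original market: 1734 - 5p = 3p - 426, hence p = 270 and q = 384.
After the shift, demand is qd = 1483 - 5p and supply is qs = 3p - 492.
New equilibrium: 1483 - 5p = 3p - 492 ⇒ 1975 = 8p ⇒ p = 246.875, q = 248.625.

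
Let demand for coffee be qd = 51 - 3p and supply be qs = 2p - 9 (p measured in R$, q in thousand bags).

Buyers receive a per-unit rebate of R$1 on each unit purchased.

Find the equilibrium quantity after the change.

16.2

Solve the original market: 51 - 3p = 2p - 9, hence p = 12 and q = 15.
Since buyers' out-of-pocket price is the market price minus the rebate, the effective demand curve becomes qd = 54 - 3p.
Clearing the new market: 54 - 3p = 2p - 9, so p = 12.6 and q = 16.2.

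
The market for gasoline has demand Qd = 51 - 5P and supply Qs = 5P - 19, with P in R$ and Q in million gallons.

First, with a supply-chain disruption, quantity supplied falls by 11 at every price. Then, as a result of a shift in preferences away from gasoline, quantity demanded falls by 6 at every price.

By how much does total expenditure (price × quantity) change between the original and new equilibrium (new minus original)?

-55.75

Initially, 51 - 5P = 5P - 19, so 70 = 10P and P = 7, Q = 16.
The shock moves the curves to Qd = 45 - 5P and Qs = 5P - 30.
Setting them equal: 45 - 5P = 5P - 30 → 75 = 10P, so P = 7.5 and Q = 7.5.
Expenditure moves from 7×16 = 112 to 7.5×7.5 = 56.25; change = -55.75.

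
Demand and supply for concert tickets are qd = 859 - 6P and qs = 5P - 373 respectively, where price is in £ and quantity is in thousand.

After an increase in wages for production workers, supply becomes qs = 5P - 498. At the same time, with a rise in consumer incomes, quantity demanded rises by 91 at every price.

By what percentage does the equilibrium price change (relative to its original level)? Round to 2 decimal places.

Original equilibrium: 859 - 6P = 5P - 373 gives 1232 = 11P, so P = 112 and q = 187.
With the change applied: demand qd = 950 - 6P, supply qs = 5P - 498.
Setting them equal: 950 - 6P = 5P - 498 → 1448 = 11P, so P = 1448/11 ≈ 131.6364 and q = 1762/11 ≈ 160.1818.
%ΔP = (131.6364 − 112) / 112 × 100 = +17.53%.

+17.53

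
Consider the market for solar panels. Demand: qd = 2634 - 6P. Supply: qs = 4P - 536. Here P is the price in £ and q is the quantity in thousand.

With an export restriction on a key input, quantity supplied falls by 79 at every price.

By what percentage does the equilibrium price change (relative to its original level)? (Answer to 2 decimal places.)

Before the shock: 2634 - 6P = 4P - 536 ⇒ 3170 = 10P ⇒ P = 317, q = 732.
With the change applied: demand qd = 2634 - 6P, supply qs = 4P - 615.
New equilibrium: 2634 - 6P = 4P - 615 ⇒ 3249 = 10P ⇒ P = 324.9, q = 684.6.
%ΔP = (324.9 − 317) / 317 × 100 = +2.49%.

+2.49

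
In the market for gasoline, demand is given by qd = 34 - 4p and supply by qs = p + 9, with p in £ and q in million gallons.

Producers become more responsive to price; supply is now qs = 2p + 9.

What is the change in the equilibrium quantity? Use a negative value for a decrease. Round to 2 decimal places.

Initially, 34 - 4p = p + 9, so 25 = 5p and p = 5, q = 14.
The shock moves the curves to qd = 34 - 4p and qs = 2p + 9.
New equilibrium: 34 - 4p = 2p + 9 ⇒ 25 = 6p ⇒ p = 25/6 ≈ 4.1667, q = 52/3 ≈ 17.3333.
Δq = 17.3333 − 14 = +3.33.

+3.33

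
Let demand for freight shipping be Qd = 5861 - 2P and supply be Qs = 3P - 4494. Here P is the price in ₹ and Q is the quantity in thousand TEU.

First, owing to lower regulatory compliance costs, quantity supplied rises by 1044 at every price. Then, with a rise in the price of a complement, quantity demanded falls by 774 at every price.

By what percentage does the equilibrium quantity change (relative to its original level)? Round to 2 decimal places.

Original equilibrium: 5861 - 2P = 3P - 4494 gives 10355 = 5P, so P = 2071 and Q = 1719.
With the change applied: demand Qd = 5087 - 2P, supply Qs = 3P - 3450.
Setting them equal: 5087 - 2P = 3P - 3450 → 8537 = 5P, so P = 1707.4 and Q = 1672.2.
%ΔQ = (1672.2 − 1719) / 1719 × 100 = -2.72%.

-2.72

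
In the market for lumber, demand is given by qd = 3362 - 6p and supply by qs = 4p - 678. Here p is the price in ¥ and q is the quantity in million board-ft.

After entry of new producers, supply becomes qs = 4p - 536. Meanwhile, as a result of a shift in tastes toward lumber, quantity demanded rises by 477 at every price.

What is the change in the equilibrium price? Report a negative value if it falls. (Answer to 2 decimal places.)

+33.50

Initially, 3362 - 6p = 4p - 678, so 4040 = 10p and p = 404, q = 938.
The new curves are qd = 3839 - 6p (demand) and qs = 4p - 536 (supply).
New equilibrium: 3839 - 6p = 4p - 536 ⇒ 4375 = 10p ⇒ p = 437.5, q = 1214.
Δp = 437.5 − 404 = +33.50.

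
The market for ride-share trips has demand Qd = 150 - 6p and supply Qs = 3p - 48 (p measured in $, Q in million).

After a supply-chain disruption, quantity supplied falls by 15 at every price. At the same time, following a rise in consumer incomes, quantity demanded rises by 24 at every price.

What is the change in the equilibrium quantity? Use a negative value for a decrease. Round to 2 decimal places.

Original equilibrium: 150 - 6p = 3p - 48 gives 198 = 9p, so p = 22 and Q = 18.
The shock moves the curves to Qd = 174 - 6p and Qs = 3p - 63.
Equate the new curves: 174 - 6p = 3p - 63, giving 237 = 9p, p = 79/3 ≈ 26.3333, Q = 16.
ΔQ = 16 − 18 = -2.00.

-2.00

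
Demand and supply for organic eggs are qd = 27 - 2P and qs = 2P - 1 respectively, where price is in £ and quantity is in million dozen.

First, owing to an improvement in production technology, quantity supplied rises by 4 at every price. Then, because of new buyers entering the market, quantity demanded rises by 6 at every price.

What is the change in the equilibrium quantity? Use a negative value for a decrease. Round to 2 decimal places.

+5.00

Before the shock: 27 - 2P = 2P - 1 ⇒ 28 = 4P ⇒ P = 7, q = 13.
After the shift, demand is qd = 33 - 2P and supply is qs = 2P + 3.
New equilibrium: 33 - 2P = 2P + 3 ⇒ 30 = 4P ⇒ P = 7.5, q = 18.
Δq = 18 − 13 = +5.00.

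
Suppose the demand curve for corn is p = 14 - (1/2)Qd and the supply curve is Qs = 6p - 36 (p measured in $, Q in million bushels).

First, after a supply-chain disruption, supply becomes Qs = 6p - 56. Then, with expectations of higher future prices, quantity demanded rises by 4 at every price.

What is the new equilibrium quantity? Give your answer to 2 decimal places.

Before the shock: 28 - 2p = 6p - 36 ⇒ 64 = 8p ⇒ p = 8, Q = 12.
The new curves are Qd = 32 - 2p (demand) and Qs = 6p - 56 (supply).
Clearing the new market: 32 - 2p = 6p - 56, so p = 11 and Q = 10.

10.00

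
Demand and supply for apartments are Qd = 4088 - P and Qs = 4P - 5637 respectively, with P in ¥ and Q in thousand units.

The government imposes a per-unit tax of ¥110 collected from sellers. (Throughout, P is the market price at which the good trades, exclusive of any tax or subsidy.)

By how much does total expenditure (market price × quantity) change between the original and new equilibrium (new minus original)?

+9680

Initially, 4088 - P = 4P - 5637, so 9725 = 5P and P = 1945, Q = 2143.
Since sellers keep the price net of the tax, the effective supply curve becomes Qs = 4P - 6077.
Clearing the new market: 4088 - P = 4P - 6077, so P = 2033 and Q = 2055.
Expenditure moves from 1945×2143 = 4168135 to 2033×2055 = 4177815; change = +9680.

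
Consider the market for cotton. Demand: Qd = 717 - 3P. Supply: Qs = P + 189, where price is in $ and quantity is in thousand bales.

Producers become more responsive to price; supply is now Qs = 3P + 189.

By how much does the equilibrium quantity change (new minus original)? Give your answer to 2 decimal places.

+132.00

Solve the original market: 717 - 3P = P + 189, hence P = 132 and Q = 321.
The shock moves the curves to Qd = 717 - 3P and Qs = 3P + 189.
Setting them equal: 717 - 3P = 3P + 189 → 528 = 6P, so P = 88 and Q = 453.
ΔQ = 453 − 321 = +132.00.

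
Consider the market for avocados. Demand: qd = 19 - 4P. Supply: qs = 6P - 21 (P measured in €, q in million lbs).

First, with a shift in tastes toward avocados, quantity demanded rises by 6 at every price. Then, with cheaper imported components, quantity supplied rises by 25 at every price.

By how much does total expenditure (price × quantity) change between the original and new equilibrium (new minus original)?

Original equilibrium: 19 - 4P = 6P - 21 gives 40 = 10P, so P = 4 and q = 3.
With the change applied: demand qd = 25 - 4P, supply qs = 6P + 4.
Setting them equal: 25 - 4P = 6P + 4 → 21 = 10P, so P = 2.1 and q = 16.6.
Expenditure moves from 4×3 = 12 to 2.1×16.6 = 34.86; change = +22.86.

+22.86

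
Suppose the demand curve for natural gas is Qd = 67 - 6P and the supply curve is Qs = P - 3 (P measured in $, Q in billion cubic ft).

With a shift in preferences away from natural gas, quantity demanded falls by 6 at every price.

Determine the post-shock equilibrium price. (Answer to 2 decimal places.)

Original equilibrium: 67 - 6P = P - 3 gives 70 = 7P, so P = 10 and Q = 7.
The shock moves the curves to Qd = 61 - 6P and Qs = P - 3.
Clearing the new market: 61 - 6P = P - 3, so P = 64/7 ≈ 9.1429 and Q = 43/7 ≈ 6.1429.

9.14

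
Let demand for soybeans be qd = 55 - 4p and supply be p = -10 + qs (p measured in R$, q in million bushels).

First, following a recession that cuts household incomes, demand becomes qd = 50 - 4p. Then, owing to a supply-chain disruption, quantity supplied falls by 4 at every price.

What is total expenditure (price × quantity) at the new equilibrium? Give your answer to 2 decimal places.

Original equilibrium: 55 - 4p = p + 10 gives 45 = 5p, so p = 9 and q = 19.
After the shift, demand is qd = 50 - 4p and supply is qs = p + 6.
Equate the new curves: 50 - 4p = p + 6, giving 44 = 5p, p = 8.8, q = 14.8.
New expenditure = 8.8 × 14.8 = 130.24.

130.24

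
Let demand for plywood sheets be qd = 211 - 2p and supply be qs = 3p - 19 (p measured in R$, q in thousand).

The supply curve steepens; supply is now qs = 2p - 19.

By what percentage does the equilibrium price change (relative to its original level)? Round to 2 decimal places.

Before the shock: 211 - 2p = 3p - 19 ⇒ 230 = 5p ⇒ p = 46, q = 119.
After the shift, demand is qd = 211 - 2p and supply is qs = 2p - 19.
New equilibrium: 211 - 2p = 2p - 19 ⇒ 230 = 4p ⇒ p = 57.5, q = 96.
%Δp = (57.5 − 46) / 46 × 100 = +25.00%.

+25.00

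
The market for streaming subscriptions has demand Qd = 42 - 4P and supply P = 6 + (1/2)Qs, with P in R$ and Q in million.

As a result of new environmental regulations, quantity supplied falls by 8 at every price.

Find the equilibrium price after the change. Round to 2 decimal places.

10.33

Before the shock: 42 - 4P = 2P - 12 ⇒ 54 = 6P ⇒ P = 9, Q = 6.
After the shift, demand is Qd = 42 - 4P and supply is Qs = 2P - 20.
Equate the new curves: 42 - 4P = 2P - 20, giving 62 = 6P, P = 31/3 ≈ 10.3333, Q = 2/3 ≈ 0.6667.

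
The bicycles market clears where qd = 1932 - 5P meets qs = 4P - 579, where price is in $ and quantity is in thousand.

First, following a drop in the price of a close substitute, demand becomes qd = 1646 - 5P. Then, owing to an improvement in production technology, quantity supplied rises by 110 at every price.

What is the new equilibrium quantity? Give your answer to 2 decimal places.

471.00

Before the shock: 1932 - 5P = 4P - 579 ⇒ 2511 = 9P ⇒ P = 279, q = 537.
The shock moves the curves to qd = 1646 - 5P and qs = 4P - 469.
Setting them equal: 1646 - 5P = 4P - 469 → 2115 = 9P, so P = 235 and q = 471.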